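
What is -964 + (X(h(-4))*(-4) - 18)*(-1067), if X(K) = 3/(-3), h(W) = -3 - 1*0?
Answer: 13974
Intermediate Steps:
h(W) = -3 (h(W) = -3 + 0 = -3)
X(K) = -1 (X(K) = 3*(-⅓) = -1)
-964 + (X(h(-4))*(-4) - 18)*(-1067) = -964 + (-1*(-4) - 18)*(-1067) = -964 + (4 - 18)*(-1067) = -964 - 14*(-1067) = -964 + 14938 = 13974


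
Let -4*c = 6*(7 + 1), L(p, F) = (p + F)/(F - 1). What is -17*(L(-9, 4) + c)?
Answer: 697/3 ≈ 232.33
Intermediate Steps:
L(p, F) = (F + p)/(-1 + F)
c = -12 (c = -3*(7 + 1)/2 = -3*8/2 = -1/4*48 = -12)
-17*(L(-9, 4) + c) = -17*((4 - 9)/(-1 + 4) - 12) = -17*(-5/3 - 12) = -17*(-41/3) = 697/3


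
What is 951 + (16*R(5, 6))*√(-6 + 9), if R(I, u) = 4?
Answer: 951 + 64*√3 ≈ 1061.9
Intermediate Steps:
951 + (16*R(5, 6))*√(-6 + 9) = 951 + (16*4)*√(-6 + 9) = 951 + 64*√3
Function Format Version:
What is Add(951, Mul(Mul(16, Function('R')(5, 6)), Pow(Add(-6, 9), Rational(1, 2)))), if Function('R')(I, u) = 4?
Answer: Add(951, Mul(64, Pow(3, Rational(1, 2)))) ≈ 1061.9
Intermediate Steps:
Add(951, Mul(Mul(16, Function('R')(5, 6)), Pow(Add(-6, 9), Rational(1, 2)))) = Add(951, Mul(Mul(16, 4), Pow(Add(-6, 9), Rational(1, 2)))) = Add(951, Mul(64, Pow(3, Rational(1, 2))))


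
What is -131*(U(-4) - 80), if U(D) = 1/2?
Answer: 20829/2 ≈ 10415.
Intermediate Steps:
U(D) = ½
-131*(U(-4) - 80) = -131*(½ - 80) = -131*(-159/2) = 20829/2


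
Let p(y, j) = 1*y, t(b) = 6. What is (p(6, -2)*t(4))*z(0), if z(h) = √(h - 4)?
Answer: 72*I ≈ 72.0*I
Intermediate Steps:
z(h) = √(-4 + h)
p(y, j) = y
(p(6, -2)*t(4))*z(0) = (6*6)*√(-4 + 0) = 36*√(-4) = 36*(2*I) = 72*I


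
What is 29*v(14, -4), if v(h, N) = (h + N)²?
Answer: 2900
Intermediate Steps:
v(h, N) = (N + h)²
29*v(14, -4) = 29*(-4 + 14)² = 29*10² = 29*100 = 2900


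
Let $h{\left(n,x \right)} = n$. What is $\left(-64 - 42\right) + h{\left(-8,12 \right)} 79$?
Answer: $-738$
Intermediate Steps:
$\left(-64 - 42\right) + h{\left(-8,12 \right)} 79 = \left(-64 - 42\right) - 632 = -106 - 632 = -738$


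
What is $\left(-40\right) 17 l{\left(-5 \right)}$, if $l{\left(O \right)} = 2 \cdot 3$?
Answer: $-4080$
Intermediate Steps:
$l{\left(O \right)} = 6$
$\left(-40\right) 17 l{\left(-5 \right)} = \left(-40\right) 17 \cdot 6 = \left(-680\right) 6 = -4080$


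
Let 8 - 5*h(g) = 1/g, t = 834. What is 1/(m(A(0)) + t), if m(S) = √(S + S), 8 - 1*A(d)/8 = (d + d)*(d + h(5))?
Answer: 417/347714 - 2*√2/173857 ≈ 0.0011830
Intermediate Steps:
h(g) = 8/5 - 1/(5*g)
A(d) = 64 - 16*d*(39/25 + d) (A(d) = 64 - 8*(d + d)*(d + (⅕)*(-1 + 8*5)/5) = 64 - 8*2*d*(d + (⅕)*(⅕)*(-1 + 40)) = 64 - 8*2*d*(d + (⅕)*(⅕)*39) = 64 - 8*2*d*(d + 39/25) = 64 - 8*2*d*(39/25 + d) = 64 - 16*d*(39/25 + d))
m(S) = √2*√S (m(S) = √(2*S) = √2*√S)
1/(m(A(0)) + t) = 1/(√2*√(64 - 16*0² - 624/25*0) + 834) = 1/(√2*√(64 - 16*0 + 0) + 834) = 1/(√2*√(64 + 0 + 0) + 834) = 1/(√2*√64 + 834) = 1/(√2*8 + 834) = 1/(8*√2 + 834) = 1/(834 + 8*√2)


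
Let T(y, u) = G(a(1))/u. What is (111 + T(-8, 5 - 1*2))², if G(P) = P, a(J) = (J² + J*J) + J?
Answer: 12544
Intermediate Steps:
a(J) = J + 2*J² (a(J) = (J² + J²) + J = 2*J² + J = J + 2*J²)
T(y, u) = 3/u (T(y, u) = (1*(1 + 2*1))/u = (1*(1 + 2))/u = (1*3)/u = 3/u)
(111 + T(-8, 5 - 1*2))² = (111 + 3/(5 - 1*2))² = (111 + 3/(5 - 2))² = (111 + 3/3)² = (111 + 3*(⅓))² = (111 + 1)² = 112² = 12544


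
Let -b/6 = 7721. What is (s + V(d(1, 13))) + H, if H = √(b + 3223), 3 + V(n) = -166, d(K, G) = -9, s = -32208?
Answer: -32377 + I*√43103 ≈ -32377.0 + 207.61*I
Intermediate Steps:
b = -46326 (b = -6*7721 = -46326)
V(n) = -169 (V(n) = -3 - 166 = -169)
H = I*√43103 (H = √(-46326 + 3223) = √(-43103) = I*√43103 ≈ 207.61*I)
(s + V(d(1, 13))) + H = (-32208 - 169) + I*√43103 = -32377 + I*√43103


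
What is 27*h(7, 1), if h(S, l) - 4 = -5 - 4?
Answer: -135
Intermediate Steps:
h(S, l) = -5 (h(S, l) = 4 + (-5 - 4) = 4 - 9 = -5)
27*h(7, 1) = 27*(-5) = -135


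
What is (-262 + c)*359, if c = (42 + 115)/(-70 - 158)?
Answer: -21501587/228 ≈ -94305.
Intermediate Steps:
c = -157/228 (c = 157/(-228) = 157*(-1/228) = -157/228 ≈ -0.68860)
(-262 + c)*359 = (-262 - 157/228)*359 = -59893/228*359 = -21501587/228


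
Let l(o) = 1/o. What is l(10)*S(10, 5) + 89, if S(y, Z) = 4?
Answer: 447/5 ≈ 89.400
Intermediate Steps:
l(10)*S(10, 5) + 89 = 4/10 + 89 = (⅒)*4 + 89 = ⅖ + 89 = 447/5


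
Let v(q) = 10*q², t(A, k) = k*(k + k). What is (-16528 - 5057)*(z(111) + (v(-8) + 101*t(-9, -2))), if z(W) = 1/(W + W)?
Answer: -2312883115/74 ≈ -3.1255e+7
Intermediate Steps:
t(A, k) = 2*k² (t(A, k) = k*(2*k) = 2*k²)
z(W) = 1/(2*W)
(-16528 - 5057)*(z(111) + (v(-8) + 101*t(-9, -2))) = (-16528 - 5057)*((½)/111 + (10*(-8)² + 101*(2*(-2)²))) = -21585*((½)*(1/111) + (10*64 + 101*(2*4))) = -21585*(1/222 + (640 + 101*8)) = -21585*(1/222 + (640 + 808)) = -21585*(1/222 + 1448) = -21585*321457/222 = -2312883115/74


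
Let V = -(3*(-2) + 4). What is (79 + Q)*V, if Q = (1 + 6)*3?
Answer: 200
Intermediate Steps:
Q = 21 (Q = 7*3 = 21)
V = 2 (V = -(-6 + 4) = -1*(-2) = 2)
(79 + Q)*V = (79 + 21)*2 = 100*2 = 200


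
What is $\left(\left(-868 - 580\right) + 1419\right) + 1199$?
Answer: $1170$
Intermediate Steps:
$\left(\left(-868 - 580\right) + 1419\right) + 1199 = \left(-1448 + 1419\right) + 1199 = -29 + 1199 = 1170$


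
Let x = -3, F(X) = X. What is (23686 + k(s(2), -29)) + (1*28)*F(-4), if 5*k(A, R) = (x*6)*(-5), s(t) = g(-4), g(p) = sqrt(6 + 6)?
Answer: 23592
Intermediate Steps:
g(p) = 2*sqrt(3) (g(p) = sqrt(12) = 2*sqrt(3))
s(t) = 2*sqrt(3)
k(A, R) = 18 (k(A, R) = (-3*6*(-5))/5 = (-18*(-5))/5 = (1/5)*90 = 18)
(23686 + k(s(2), -29)) + (1*28)*F(-4) = (23686 + 18) + (1*28)*(-4) = 23704 + 28*(-4) = 23704 - 112 = 23592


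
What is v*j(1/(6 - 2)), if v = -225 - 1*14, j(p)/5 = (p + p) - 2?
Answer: 3585/2 ≈ 1792.5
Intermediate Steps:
j(p) = -10 + 10*p (j(p) = 5*((p + p) - 2) = 5*(2*p - 2) = 5*(-2 + 2*p) = -10 + 10*p)
v = -239 (v = -225 - 14 = -239)
v*j(1/(6 - 2)) = -239*(-10 + 10/(6 - 2)) = -239*(-10 + 10/4) = -239*(-10 + 10*(¼)) = -239*(-10 + 5/2) = -239*(-15/2) = 3585/2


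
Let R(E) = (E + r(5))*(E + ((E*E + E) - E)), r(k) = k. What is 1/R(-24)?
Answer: -1/10488 ≈ -9.5347e-5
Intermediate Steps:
R(E) = (5 + E)*(E + E²) (R(E) = (E + 5)*(E + ((E*E + E) - E)) = (5 + E)*(E + ((E² + E) - E)) = (5 + E)*(E + ((E + E²) - E)) = (5 + E)*(E + E²))
1/R(-24) = 1/(-24*(5 + (-24)² + 6*(-24))) = 1/(-24*(5 + 576 - 144)) = 1/(-24*437) = 1/(-10488) = -1/10488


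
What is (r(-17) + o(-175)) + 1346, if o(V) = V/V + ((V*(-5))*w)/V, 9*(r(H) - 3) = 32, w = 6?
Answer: 11912/9 ≈ 1323.6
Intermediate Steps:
r(H) = 59/9 (r(H) = 3 + (1/9)*32 = 3 + 32/9 = 59/9)
o(V) = -29 (o(V) = V/V + ((V*(-5))*6)/V = 1 + (-5*V*6)/V = 1 + (-30*V)/V = 1 - 30 = -29)
(r(-17) + o(-175)) + 1346 = (59/9 - 29) + 1346 = -202/9 + 1346 = 11912/9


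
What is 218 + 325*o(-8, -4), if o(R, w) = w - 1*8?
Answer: -3682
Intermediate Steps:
o(R, w) = -8 + w (o(R, w) = w - 8 = -8 + w)
218 + 325*o(-8, -4) = 218 + 325*(-8 - 4) = 218 + 325*(-12) = 218 - 3900 = -3682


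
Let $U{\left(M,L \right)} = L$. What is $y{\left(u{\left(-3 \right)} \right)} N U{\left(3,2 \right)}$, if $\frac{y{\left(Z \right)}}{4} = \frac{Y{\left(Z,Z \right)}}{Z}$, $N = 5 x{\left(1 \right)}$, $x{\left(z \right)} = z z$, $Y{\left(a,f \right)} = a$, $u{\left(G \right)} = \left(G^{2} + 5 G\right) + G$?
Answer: $40$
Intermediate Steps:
$u{\left(G \right)} = G^{2} + 6 G$
$x{\left(z \right)} = z^{2}$
$N = 5$ ($N = 5 \cdot 1^{2} = 5 \cdot 1 = 5$)
$y{\left(Z \right)} = 4$ ($y{\left(Z \right)} = 4 \frac{Z}{Z} = 4 \cdot 1 = 4$)
$y{\left(u{\left(-3 \right)} \right)} N U{\left(3,2 \right)} = 4 \cdot 5 \cdot 2 = 20 \cdot 2 = 40$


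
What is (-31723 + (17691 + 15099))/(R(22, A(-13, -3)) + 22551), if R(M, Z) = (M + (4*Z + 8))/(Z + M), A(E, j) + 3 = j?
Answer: 776/16401 ≈ 0.047314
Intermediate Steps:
A(E, j) = -3 + j
R(M, Z) = (8 + M + 4*Z)/(M + Z) (R(M, Z) = (M + (8 + 4*Z))/(M + Z) = (8 + M + 4*Z)/(M + Z))
(-31723 + (17691 + 15099))/(R(22, A(-13, -3)) + 22551) = (-31723 + (17691 + 15099))/((8 + 22 + 4*(-3 - 3))/(22 + (-3 - 3)) + 22551) = (-31723 + 32790)/((8 + 22 + 4*(-6))/(22 - 6) + 22551) = 1067/((8 + 22 - 24)/16 + 22551) = 1067/((1/16)*6 + 22551) = 1067/(3/8 + 22551) = 1067/(180411/8) = 1067*(8/180411) = 776/16401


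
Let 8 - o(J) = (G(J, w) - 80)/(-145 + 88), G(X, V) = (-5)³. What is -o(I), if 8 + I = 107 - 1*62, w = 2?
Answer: -251/57 ≈ -4.4035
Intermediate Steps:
G(X, V) = -125
I = 37 (I = -8 + (107 - 1*62) = -8 + (107 - 62) = -8 + 45 = 37)
o(J) = 251/57 (o(J) = 8 - (-125 - 80)/(-145 + 88) = 8 - (-205)/(-57) = 8 - (-205)*(-1)/57 = 8 - 1*205/57 = 8 - 205/57 = 251/57)
-o(I) = -1*251/57 = -251/57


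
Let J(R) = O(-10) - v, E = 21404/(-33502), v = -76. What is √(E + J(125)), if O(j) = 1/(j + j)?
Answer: √2113199707395/167510 ≈ 8.6782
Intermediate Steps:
O(j) = 1/(2*j)
E = -10702/16751 (E = 21404*(-1/33502) = -10702/16751 ≈ -0.63889)
J(R) = 1519/20 (J(R) = (½)/(-10) - 1*(-76) = (½)*(-⅒) + 76 = -1/20 + 76 = 1519/20)
√(E + J(125)) = √(-10702/16751 + 1519/20) = √(25230729/335020) = √2113199707395/167510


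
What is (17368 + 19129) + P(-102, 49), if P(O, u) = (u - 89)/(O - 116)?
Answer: 3978193/109 ≈ 36497.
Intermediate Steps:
P(O, u) = (-89 + u)/(-116 + O)
(17368 + 19129) + P(-102, 49) = (17368 + 19129) + (-89 + 49)/(-116 - 102) = 36497 - 40/(-218) = 36497 - 1/218*(-40) = 36497 + 20/109 = 3978193/109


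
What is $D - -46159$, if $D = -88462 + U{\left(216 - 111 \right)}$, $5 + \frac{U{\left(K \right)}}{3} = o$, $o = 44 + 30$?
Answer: $-42096$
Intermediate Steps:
$o = 74$
$U{\left(K \right)} = 207$ ($U{\left(K \right)} = -15 + 3 \cdot 74 = -15 + 222 = 207$)
$D = -88255$ ($D = -88462 + 207 = -88255$)
$D - -46159 = -88255 - -46159 = -88255 + 46159 = -42096$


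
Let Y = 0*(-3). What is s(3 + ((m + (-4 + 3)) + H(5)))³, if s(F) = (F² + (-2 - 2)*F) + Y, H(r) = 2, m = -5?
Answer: 125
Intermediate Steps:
Y = 0
s(F) = F² - 4*F (s(F) = (F² + (-2 - 2)*F) + 0 = (F² - 4*F) + 0 = F² - 4*F)
s(3 + ((m + (-4 + 3)) + H(5)))³ = ((3 + ((-5 + (-4 + 3)) + 2))*(-4 + (3 + ((-5 + (-4 + 3)) + 2))))³ = ((3 + ((-5 - 1) + 2))*(-4 + (3 + ((-5 - 1) + 2))))³ = ((3 + (-6 + 2))*(-4 + (3 + (-6 + 2))))³ = ((3 - 4)*(-4 + (3 - 4)))³ = (-(-4 - 1))³ = (-1*(-5))³ = 5³ = 125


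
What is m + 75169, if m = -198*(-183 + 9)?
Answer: 109621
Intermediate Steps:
m = 34452 (m = -198*(-174) = 34452)
m + 75169 = 34452 + 75169 = 109621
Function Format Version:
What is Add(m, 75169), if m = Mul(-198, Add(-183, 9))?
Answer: 109621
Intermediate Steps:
m = 34452 (m = Mul(-198, -174) = 34452)
Add(m, 75169) = Add(34452, 75169) = 109621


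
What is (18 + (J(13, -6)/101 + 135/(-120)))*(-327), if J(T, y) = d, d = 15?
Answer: -4497885/808 ≈ -5566.7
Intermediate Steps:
J(T, y) = 15
(18 + (J(13, -6)/101 + 135/(-120)))*(-327) = (18 + (15/101 + 135/(-120)))*(-327) = (18 + (15*(1/101) + 135*(-1/120)))*(-327) = (18 + (15/101 - 9/8))*(-327) = (18 - 789/808)*(-327) = (13755/808)*(-327) = -4497885/808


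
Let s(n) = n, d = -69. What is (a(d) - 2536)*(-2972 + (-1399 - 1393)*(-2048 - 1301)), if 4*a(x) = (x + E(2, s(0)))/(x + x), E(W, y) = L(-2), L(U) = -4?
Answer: -1090377630447/46 ≈ -2.3704e+10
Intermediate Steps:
E(W, y) = -4
a(x) = (-4 + x)/(8*x) (a(x) = ((x - 4)/(x + x))/4 = ((-4 + x)/((2*x)))/4 = ((-4 + x)*(1/(2*x)))/4 = ((-4 + x)/(2*x))/4 = (-4 + x)/(8*x))
(a(d) - 2536)*(-2972 + (-1399 - 1393)*(-2048 - 1301)) = ((⅛)*(-4 - 69)/(-69) - 2536)*(-2972 + (-1399 - 1393)*(-2048 - 1301)) = ((⅛)*(-1/69)*(-73) - 2536)*(-2972 - 2792*(-3349)) = (73/552 - 2536)*(-2972 + 9350408) = -1399799/552*9347436 = -1090377630447/46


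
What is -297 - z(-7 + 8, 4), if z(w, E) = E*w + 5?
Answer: -306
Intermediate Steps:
z(w, E) = 5 + E*w
-297 - z(-7 + 8, 4) = -297 - (5 + 4*(-7 + 8)) = -297 - (5 + 4*1) = -297 - (5 + 4) = -297 - 1*9 = -297 - 9 = -306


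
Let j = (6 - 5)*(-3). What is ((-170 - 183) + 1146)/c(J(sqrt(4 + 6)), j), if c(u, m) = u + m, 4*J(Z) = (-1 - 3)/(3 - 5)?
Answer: -1586/5 ≈ -317.20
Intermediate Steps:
J(Z) = 1/2 (J(Z) = ((-1 - 3)/(3 - 5))/4 = (-4/(-2))/4 = (-4*(-1/2))/4 = (1/4)*2 = 1/2)
j = -3 (j = 1*(-3) = -3)
c(u, m) = m + u
((-170 - 183) + 1146)/c(J(sqrt(4 + 6)), j) = ((-170 - 183) + 1146)/(-3 + 1/2) = (-353 + 1146)/(-5/2) = 793*(-2/5) = -1586/5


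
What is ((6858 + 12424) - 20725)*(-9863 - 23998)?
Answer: 48861423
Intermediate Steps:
((6858 + 12424) - 20725)*(-9863 - 23998) = (19282 - 20725)*(-33861) = -1443*(-33861) = 48861423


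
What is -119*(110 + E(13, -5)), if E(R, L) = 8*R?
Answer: -25466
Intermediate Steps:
-119*(110 + E(13, -5)) = -119*(110 + 8*13) = -119*(110 + 104) = -119*214 = -25466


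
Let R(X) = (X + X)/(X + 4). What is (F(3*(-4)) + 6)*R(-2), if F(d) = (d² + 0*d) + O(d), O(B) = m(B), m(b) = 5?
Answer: -310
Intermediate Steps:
O(B) = 5
F(d) = 5 + d² (F(d) = (d² + 0*d) + 5 = (d² + 0) + 5 = d² + 5 = 5 + d²)
R(X) = 2*X/(4 + X) (R(X) = (2*X)/(4 + X) = 2*X/(4 + X))
(F(3*(-4)) + 6)*R(-2) = ((5 + (3*(-4))²) + 6)*(2*(-2)/(4 - 2)) = ((5 + (-12)²) + 6)*(2*(-2)/2) = ((5 + 144) + 6)*(2*(-2)*(½)) = (149 + 6)*(-2) = 155*(-2) = -310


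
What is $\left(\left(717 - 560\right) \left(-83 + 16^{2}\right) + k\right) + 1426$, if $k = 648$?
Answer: $29235$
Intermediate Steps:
$\left(\left(717 - 560\right) \left(-83 + 16^{2}\right) + k\right) + 1426 = \left(\left(717 - 560\right) \left(-83 + 16^{2}\right) + 648\right) + 1426 = \left(157 \left(-83 + 256\right) + 648\right) + 1426 = \left(157 \cdot 173 + 648\right) + 1426 = \left(27161 + 648\right) + 1426 = 27809 + 1426 = 29235$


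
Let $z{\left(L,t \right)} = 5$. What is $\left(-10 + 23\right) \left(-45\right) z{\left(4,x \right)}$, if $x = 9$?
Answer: $-2925$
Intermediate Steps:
$\left(-10 + 23\right) \left(-45\right) z{\left(4,x \right)} = \left(-10 + 23\right) \left(-45\right) 5 = 13 \left(-45\right) 5 = \left(-585\right) 5 = -2925$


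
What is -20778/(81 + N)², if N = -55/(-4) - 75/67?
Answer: -1492359072/629658649 ≈ -2.3701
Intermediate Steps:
N = 3385/268 (N = -55*(-¼) - 75*1/67 = 55/4 - 75/67 = 3385/268 ≈ 12.631)
-20778/(81 + N)² = -20778/(81 + 3385/268)² = -20778/((25093/268)²) = -20778/629658649/71824 = -20778*71824/629658649 = -1492359072/629658649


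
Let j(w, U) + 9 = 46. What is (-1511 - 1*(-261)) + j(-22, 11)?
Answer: -1213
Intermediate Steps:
j(w, U) = 37 (j(w, U) = -9 + 46 = 37)
(-1511 - 1*(-261)) + j(-22, 11) = (-1511 - 1*(-261)) + 37 = (-1511 + 261) + 37 = -1250 + 37 = -1213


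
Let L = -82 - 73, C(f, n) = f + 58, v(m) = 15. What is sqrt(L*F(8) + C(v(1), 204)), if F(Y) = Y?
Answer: I*sqrt(1167) ≈ 34.161*I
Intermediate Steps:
C(f, n) = 58 + f
L = -155
sqrt(L*F(8) + C(v(1), 204)) = sqrt(-155*8 + (58 + 15)) = sqrt(-1240 + 73) = sqrt(-1167) = I*sqrt(1167)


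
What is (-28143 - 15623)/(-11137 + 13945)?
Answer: -21883/1404 ≈ -15.586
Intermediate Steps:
(-28143 - 15623)/(-11137 + 13945) = -43766/2808 = -43766*1/2808 = -21883/1404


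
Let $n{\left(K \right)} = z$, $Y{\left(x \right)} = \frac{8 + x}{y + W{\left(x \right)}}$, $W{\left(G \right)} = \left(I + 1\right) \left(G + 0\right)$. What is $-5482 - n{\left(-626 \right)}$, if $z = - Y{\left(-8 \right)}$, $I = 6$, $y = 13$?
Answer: $-5482$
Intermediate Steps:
$W{\left(G \right)} = 7 G$ ($W{\left(G \right)} = \left(6 + 1\right) \left(G + 0\right) = 7 G$)
$Y{\left(x \right)} = \frac{8 + x}{13 + 7 x}$
$z = 0$ ($z = - \frac{8 - 8}{13 + 7 \left(-8\right)} = - \frac{0}{13 - 56} = - \frac{0}{-43} = - \frac{\left(-1\right) 0}{43} = \left(-1\right) 0 = 0$)
$n{\left(K \right)} = 0$
$-5482 - n{\left(-626 \right)} = -5482 - 0 = -5482 + 0 = -5482$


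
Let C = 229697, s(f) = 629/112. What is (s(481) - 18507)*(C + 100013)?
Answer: -341605112525/56 ≈ -6.1001e+9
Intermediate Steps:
s(f) = 629/112 (s(f) = 629*(1/112) = 629/112)
(s(481) - 18507)*(C + 100013) = (629/112 - 18507)*(229697 + 100013) = -2072155/112*329710 = -341605112525/56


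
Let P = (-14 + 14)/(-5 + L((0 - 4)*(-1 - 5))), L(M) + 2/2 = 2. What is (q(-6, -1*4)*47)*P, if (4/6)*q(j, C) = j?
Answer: 0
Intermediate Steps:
L(M) = 1 (L(M) = -1 + 2 = 1)
q(j, C) = 3*j/2
P = 0 (P = (-14 + 14)/(-5 + 1) = 0/(-4) = 0*(-1/4) = 0)
(q(-6, -1*4)*47)*P = (((3/2)*(-6))*47)*0 = -9*47*0 = -423*0 = 0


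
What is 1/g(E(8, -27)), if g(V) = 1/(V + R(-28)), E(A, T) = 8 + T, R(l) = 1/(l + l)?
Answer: -1065/56 ≈ -19.018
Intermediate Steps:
R(l) = 1/(2*l)
g(V) = 1/(-1/56 + V) (g(V) = 1/(V + (½)/(-28)) = 1/(V + (½)*(-1/28)) = 1/(V - 1/56) = 1/(-1/56 + V))
1/g(E(8, -27)) = 1/(56/(-1 + 56*(8 - 27))) = 1/(56/(-1 + 56*(-19))) = 1/(56/(-1 - 1064)) = 1/(56/(-1065)) = 1/(56*(-1/1065)) = 1/(-56/1065) = -1065/56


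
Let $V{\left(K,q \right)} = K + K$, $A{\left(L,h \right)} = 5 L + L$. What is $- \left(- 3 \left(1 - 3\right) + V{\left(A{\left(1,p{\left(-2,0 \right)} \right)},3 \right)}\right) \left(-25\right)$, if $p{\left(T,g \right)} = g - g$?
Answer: $450$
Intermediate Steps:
$p{\left(T,g \right)} = 0$
$A{\left(L,h \right)} = 6 L$
$V{\left(K,q \right)} = 2 K$
$- \left(- 3 \left(1 - 3\right) + V{\left(A{\left(1,p{\left(-2,0 \right)} \right)},3 \right)}\right) \left(-25\right) = - \left(- 3 \left(1 - 3\right) + 2 \cdot 6 \cdot 1\right) \left(-25\right) = - \left(\left(-3\right) \left(-2\right) + 2 \cdot 6\right) \left(-25\right) = - \left(6 + 12\right) \left(-25\right) = - 18 \left(-25\right) = \left(-1\right) \left(-450\right) = 450$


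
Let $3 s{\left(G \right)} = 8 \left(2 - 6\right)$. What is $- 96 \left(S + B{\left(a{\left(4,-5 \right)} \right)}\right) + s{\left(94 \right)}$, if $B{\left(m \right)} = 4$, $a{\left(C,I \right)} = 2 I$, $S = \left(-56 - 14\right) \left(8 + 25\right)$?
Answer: $\frac{664096}{3} \approx 2.2137 \cdot 10^{5}$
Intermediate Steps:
$S = -2310$ ($S = \left(-70\right) 33 = -2310$)
$s{\left(G \right)} = - \frac{32}{3}$ ($s{\left(G \right)} = \frac{8 \left(2 - 6\right)}{3} = \frac{8 \left(-4\right)}{3} = \frac{1}{3} \left(-32\right) = - \frac{32}{3}$)
$- 96 \left(S + B{\left(a{\left(4,-5 \right)} \right)}\right) + s{\left(94 \right)} = - 96 \left(-2310 + 4\right) - \frac{32}{3} = \left(-96\right) \left(-2306\right) - \frac{32}{3} = 221376 - \frac{32}{3} = \frac{664096}{3}$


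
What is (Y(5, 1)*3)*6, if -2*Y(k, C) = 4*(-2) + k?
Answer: 27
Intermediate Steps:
Y(k, C) = 4 - k/2 (Y(k, C) = -(4*(-2) + k)/2 = -(-8 + k)/2 = 4 - k/2)
(Y(5, 1)*3)*6 = ((4 - ½*5)*3)*6 = ((4 - 5/2)*3)*6 = ((3/2)*3)*6 = (9/2)*6 = 27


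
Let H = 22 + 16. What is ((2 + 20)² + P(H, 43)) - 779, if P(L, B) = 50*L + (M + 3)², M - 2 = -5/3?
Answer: 14545/9 ≈ 1616.1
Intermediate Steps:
M = ⅓ (M = 2 - 5/3 = ⅓ ≈ 0.33333)
H = 38
P(L, B) = 100/9 + 50*L (P(L, B) = 50*L + (⅓ + 3)² = 50*L + (10/3)² = 50*L + 100/9 = 100/9 + 50*L)
((2 + 20)² + P(H, 43)) - 779 = ((2 + 20)² + (100/9 + 50*38)) - 779 = (22² + (100/9 + 1900)) - 779 = (484 + 17200/9) - 779 = 21556/9 - 779 = 14545/9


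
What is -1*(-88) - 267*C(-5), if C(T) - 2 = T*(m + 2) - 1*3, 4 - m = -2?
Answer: 11035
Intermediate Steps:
m = 6 (m = 4 - 1*(-2) = 4 + 2 = 6)
C(T) = -1 + 8*T (C(T) = 2 + (T*(6 + 2) - 1*3) = 2 + (T*8 - 3) = 2 + (8*T - 3) = 2 + (-3 + 8*T) = -1 + 8*T)
-1*(-88) - 267*C(-5) = -1*(-88) - 267*(-1 + 8*(-5)) = 88 - 267*(-1 - 40) = 88 - 267*(-41) = 88 + 10947 = 11035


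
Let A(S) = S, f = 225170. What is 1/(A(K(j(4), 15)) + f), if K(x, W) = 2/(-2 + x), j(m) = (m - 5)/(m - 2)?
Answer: 5/1125846 ≈ 4.4411e-6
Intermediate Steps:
j(m) = (-5 + m)/(-2 + m)
1/(A(K(j(4), 15)) + f) = 1/(2/(-2 + (-5 + 4)/(-2 + 4)) + 225170) = 1/(2/(-2 - 1/2) + 225170) = 1/(2/(-5/2) + 225170) = 1/(2*(-2/5) + 225170) = 1/(-4/5 + 225170) = 1/(1125846/5) = 5/1125846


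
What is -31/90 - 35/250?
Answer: -109/225 ≈ -0.48444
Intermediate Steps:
-31/90 - 35/250 = -31*1/90 - 35*1/250 = -31/90 - 7/50 = -109/225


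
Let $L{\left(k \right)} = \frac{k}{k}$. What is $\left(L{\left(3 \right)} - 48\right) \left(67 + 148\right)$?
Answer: $-10105$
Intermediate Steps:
$L{\left(k \right)} = 1$
$\left(L{\left(3 \right)} - 48\right) \left(67 + 148\right) = \left(1 - 48\right) \left(67 + 148\right) = \left(1 - 48\right) 215 = \left(-47\right) 215 = -10105$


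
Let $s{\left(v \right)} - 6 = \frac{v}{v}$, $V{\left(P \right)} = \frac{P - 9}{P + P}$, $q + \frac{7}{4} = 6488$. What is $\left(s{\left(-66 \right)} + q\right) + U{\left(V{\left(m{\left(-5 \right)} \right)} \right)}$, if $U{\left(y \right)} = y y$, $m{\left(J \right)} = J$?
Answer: $\frac{649521}{100} \approx 6495.2$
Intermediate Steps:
$q = \frac{25945}{4}$ ($q = - \frac{7}{4} + 6488 = \frac{25945}{4} \approx 6486.3$)
$V{\left(P \right)} = \frac{-9 + P}{2 P}$
$s{\left(v \right)} = 7$ ($s{\left(v \right)} = 6 + \frac{v}{v} = 6 + 1 = 7$)
$U{\left(y \right)} = y^{2}$
$\left(s{\left(-66 \right)} + q\right) + U{\left(V{\left(m{\left(-5 \right)} \right)} \right)} = \left(7 + \frac{25945}{4}\right) + \left(\frac{-9 - 5}{2 \left(-5\right)}\right)^{2} = \frac{25973}{4} + \left(\frac{1}{2} \left(- \frac{1}{5}\right) \left(-14\right)\right)^{2} = \frac{25973}{4} + \left(\frac{7}{5}\right)^{2} = \frac{25973}{4} + \frac{49}{25} = \frac{649521}{100}$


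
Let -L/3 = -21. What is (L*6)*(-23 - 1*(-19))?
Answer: -1512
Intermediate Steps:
L = 63 (L = -3*(-21) = 63)
(L*6)*(-23 - 1*(-19)) = (63*6)*(-23 - 1*(-19)) = 378*(-23 + 19) = 378*(-4) = -1512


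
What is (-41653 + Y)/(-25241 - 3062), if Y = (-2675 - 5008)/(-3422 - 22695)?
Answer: 83680286/56860727 ≈ 1.4717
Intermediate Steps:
Y = 591/2009 (Y = -7683/(-26117) = -7683*(-1/26117) = 591/2009 ≈ 0.29418)
(-41653 + Y)/(-25241 - 3062) = (-41653 + 591/2009)/(-25241 - 3062) = -83680286/2009/(-28303) = -83680286/2009*(-1/28303) = 83680286/56860727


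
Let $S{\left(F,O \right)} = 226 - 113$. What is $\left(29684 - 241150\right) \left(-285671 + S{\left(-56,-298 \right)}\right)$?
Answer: $60385808028$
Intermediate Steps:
$S{\left(F,O \right)} = 113$
$\left(29684 - 241150\right) \left(-285671 + S{\left(-56,-298 \right)}\right) = \left(29684 - 241150\right) \left(-285671 + 113\right) = \left(-211466\right) \left(-285558\right) = 60385808028$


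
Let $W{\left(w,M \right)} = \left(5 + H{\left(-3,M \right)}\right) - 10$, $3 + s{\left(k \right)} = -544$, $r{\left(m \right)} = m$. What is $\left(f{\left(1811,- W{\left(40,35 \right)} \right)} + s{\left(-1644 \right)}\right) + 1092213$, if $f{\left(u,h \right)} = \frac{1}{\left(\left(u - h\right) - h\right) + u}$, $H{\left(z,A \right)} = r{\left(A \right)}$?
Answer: $\frac{4019514213}{3682} \approx 1.0917 \cdot 10^{6}$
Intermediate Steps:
$s{\left(k \right)} = -547$ ($s{\left(k \right)} = -3 - 544 = -547$)
$H{\left(z,A \right)} = A$
$W{\left(w,M \right)} = -5 + M$ ($W{\left(w,M \right)} = \left(5 + M\right) - 10 = -5 + M$)
$f{\left(u,h \right)} = \frac{1}{- 2 h + 2 u}$ ($f{\left(u,h \right)} = \frac{1}{\left(u - 2 h\right) + u} = \frac{1}{- 2 h + 2 u}$)
$\left(f{\left(1811,- W{\left(40,35 \right)} \right)} + s{\left(-1644 \right)}\right) + 1092213 = \left(\frac{1}{2 \left(1811 - - (-5 + 35)\right)} - 547\right) + 1092213 = \left(\frac{1}{2 \left(1811 - \left(-1\right) 30\right)} - 547\right) + 1092213 = \left(\frac{1}{2 \left(1811 - -30\right)} - 547\right) + 1092213 = \left(\frac{1}{2 \left(1811 + 30\right)} - 547\right) + 1092213 = \left(\frac{1}{2 \cdot 1841} - 547\right) + 1092213 = \left(\frac{1}{2} \cdot \frac{1}{1841} - 547\right) + 1092213 = \left(\frac{1}{3682} - 547\right) + 1092213 = - \frac{2014053}{3682} + 1092213 = \frac{4019514213}{3682}$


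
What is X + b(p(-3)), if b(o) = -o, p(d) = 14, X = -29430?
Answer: -29444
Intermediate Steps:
X + b(p(-3)) = -29430 - 1*14 = -29430 - 14 = -29444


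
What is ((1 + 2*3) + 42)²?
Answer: 2401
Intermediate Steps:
((1 + 2*3) + 42)² = ((1 + 6) + 42)² = (7 + 42)² = 49² = 2401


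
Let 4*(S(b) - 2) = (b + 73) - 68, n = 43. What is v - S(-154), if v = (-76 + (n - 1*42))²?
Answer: 22641/4 ≈ 5660.3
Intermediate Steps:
S(b) = 13/4 + b/4 (S(b) = 2 + ((b + 73) - 68)/4 = 2 + ((73 + b) - 68)/4 = 2 + (5 + b)/4 = 2 + (5/4 + b/4) = 13/4 + b/4)
v = 5625 (v = (-76 + (43 - 1*42))² = (-76 + (43 - 42))² = (-76 + 1)² = (-75)² = 5625)
v - S(-154) = 5625 - (13/4 + (¼)*(-154)) = 5625 - (13/4 - 77/2) = 5625 - 1*(-141/4) = 5625 + 141/4 = 22641/4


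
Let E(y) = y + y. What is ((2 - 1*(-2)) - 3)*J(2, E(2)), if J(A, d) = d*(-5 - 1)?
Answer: -24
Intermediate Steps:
E(y) = 2*y
J(A, d) = -6*d (J(A, d) = d*(-6) = -6*d)
((2 - 1*(-2)) - 3)*J(2, E(2)) = ((2 - 1*(-2)) - 3)*(-12*2) = ((2 + 2) - 3)*(-6*4) = (4 - 3)*(-24) = 1*(-24) = -24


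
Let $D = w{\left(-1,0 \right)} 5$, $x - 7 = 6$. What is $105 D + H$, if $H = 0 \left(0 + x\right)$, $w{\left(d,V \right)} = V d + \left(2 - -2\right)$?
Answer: $2100$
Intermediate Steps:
$x = 13$ ($x = 7 + 6 = 13$)
$w{\left(d,V \right)} = 4 + V d$ ($w{\left(d,V \right)} = V d + \left(2 + 2\right) = V d + 4 = 4 + V d$)
$H = 0$ ($H = 0 \left(0 + 13\right) = 0 \cdot 13 = 0$)
$D = 20$ ($D = \left(4 + 0 \left(-1\right)\right) 5 = \left(4 + 0\right) 5 = 4 \cdot 5 = 20$)
$105 D + H = 105 \cdot 20 + 0 = 2100 + 0 = 2100$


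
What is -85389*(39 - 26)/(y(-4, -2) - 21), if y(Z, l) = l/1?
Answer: 1110057/23 ≈ 48263.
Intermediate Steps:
y(Z, l) = l (y(Z, l) = l*1 = l)
-85389*(39 - 26)/(y(-4, -2) - 21) = -85389*(39 - 26)/(-2 - 21) = -1110057/(-23) = -1110057*(-1)/23 = -85389*(-13/23) = 1110057/23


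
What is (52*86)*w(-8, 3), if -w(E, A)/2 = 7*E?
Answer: 500864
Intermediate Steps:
w(E, A) = -14*E
(52*86)*w(-8, 3) = (52*86)*(-14*(-8)) = 4472*112 = 500864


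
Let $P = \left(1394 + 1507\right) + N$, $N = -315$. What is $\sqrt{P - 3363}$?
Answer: $i \sqrt{777} \approx 27.875 i$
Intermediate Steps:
$P = 2586$ ($P = \left(1394 + 1507\right) - 315 = 2901 - 315 = 2586$)
$\sqrt{P - 3363} = \sqrt{2586 - 3363} = \sqrt{-777} = i \sqrt{777}$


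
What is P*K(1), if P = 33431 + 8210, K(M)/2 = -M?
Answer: -83282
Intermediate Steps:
K(M) = -2*M (K(M) = 2*(-M) = -2*M)
P = 41641
P*K(1) = 41641*(-2*1) = 41641*(-2) = -83282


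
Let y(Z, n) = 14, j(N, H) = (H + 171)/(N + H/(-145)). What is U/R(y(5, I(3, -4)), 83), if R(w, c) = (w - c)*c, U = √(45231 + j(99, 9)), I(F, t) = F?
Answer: -√28732293929/4564419 ≈ -0.037136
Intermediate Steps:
j(N, H) = (171 + H)/(N - H/145) (j(N, H) = (171 + H)/(N + H*(-1/145)) = (171 + H)/(N - H/145))
U = √28732293929/797 (U = √(45231 + 145*(-171 - 1*9)/(9 - 145*99)) = √(45231 + 145*(-171 - 9)/(9 - 14355)) = √(45231 + 145*(-180)/(-14346)) = √(45231 + 145*(-1/14346)*(-180)) = √(45231 + 1450/797) = √(36050557/797) = √28732293929/797 ≈ 212.68)
R(w, c) = c*(w - c)
U/R(y(5, I(3, -4)), 83) = (√28732293929/797)/((83*(14 - 1*83))) = (√28732293929/797)/((83*(14 - 83))) = (√28732293929/797)/((83*(-69))) = (√28732293929/797)/(-5727) = (√28732293929/797)*(-1/5727) = -√28732293929/4564419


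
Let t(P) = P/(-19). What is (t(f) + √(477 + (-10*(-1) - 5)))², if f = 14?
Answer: 174198/361 - 28*√482/19 ≈ 450.19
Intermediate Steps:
t(P) = -P/19 (t(P) = P*(-1/19) = -P/19)
(t(f) + √(477 + (-10*(-1) - 5)))² = (-1/19*14 + √(477 + (-10*(-1) - 5)))² = (-14/19 + √(477 + (10 - 5)))² = (-14/19 + √(477 + 5))² = (-14/19 + √482)²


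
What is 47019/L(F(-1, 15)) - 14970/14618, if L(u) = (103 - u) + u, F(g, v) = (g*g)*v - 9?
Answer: 342890916/752827 ≈ 455.47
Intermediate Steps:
F(g, v) = -9 + v*g**2 (F(g, v) = g**2*v - 9 = v*g**2 - 9 = -9 + v*g**2)
L(u) = 103
47019/L(F(-1, 15)) - 14970/14618 = 47019/103 - 14970/14618 = 47019*(1/103) - 14970*1/14618 = 47019/103 - 7485/7309 = 342890916/752827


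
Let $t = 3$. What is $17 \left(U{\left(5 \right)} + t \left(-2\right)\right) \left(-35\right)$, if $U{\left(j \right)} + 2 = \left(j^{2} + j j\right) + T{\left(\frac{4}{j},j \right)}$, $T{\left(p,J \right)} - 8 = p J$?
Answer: $-32130$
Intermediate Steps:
$T{\left(p,J \right)} = 8 + J p$ ($T{\left(p,J \right)} = 8 + p J = 8 + J p$)
$U{\left(j \right)} = 10 + 2 j^{2}$ ($U{\left(j \right)} = -2 + \left(\left(j^{2} + j j\right) + \left(8 + j \frac{4}{j}\right)\right) = -2 + \left(\left(j^{2} + j^{2}\right) + \left(8 + 4\right)\right) = -2 + \left(2 j^{2} + 12\right) = -2 + \left(12 + 2 j^{2}\right) = 10 + 2 j^{2}$)
$17 \left(U{\left(5 \right)} + t \left(-2\right)\right) \left(-35\right) = 17 \left(\left(10 + 2 \cdot 5^{2}\right) + 3 \left(-2\right)\right) \left(-35\right) = 17 \left(\left(10 + 2 \cdot 25\right) - 6\right) \left(-35\right) = 17 \left(\left(10 + 50\right) - 6\right) \left(-35\right) = 17 \left(60 - 6\right) \left(-35\right) = 17 \cdot 54 \left(-35\right) = 918 \left(-35\right) = -32130$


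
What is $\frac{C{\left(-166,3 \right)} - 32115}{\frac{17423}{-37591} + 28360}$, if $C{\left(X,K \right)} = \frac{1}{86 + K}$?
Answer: $- \frac{107443874294}{94879636993} \approx -1.1324$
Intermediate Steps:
$\frac{C{\left(-166,3 \right)} - 32115}{\frac{17423}{-37591} + 28360} = \frac{\frac{1}{86 + 3} - 32115}{\frac{17423}{-37591} + 28360} = \frac{\frac{1}{89} - 32115}{17423 \left(- \frac{1}{37591}\right) + 28360} = \frac{\frac{1}{89} - 32115}{- \frac{17423}{37591} + 28360} = - \frac{2858234}{89 \cdot \frac{1066063337}{37591}} = \left(- \frac{2858234}{89}\right) \frac{37591}{1066063337} = - \frac{107443874294}{94879636993}$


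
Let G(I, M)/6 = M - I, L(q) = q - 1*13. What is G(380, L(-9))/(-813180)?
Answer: 201/67765 ≈ 0.0029661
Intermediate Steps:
L(q) = -13 + q (L(q) = q - 13 = -13 + q)
G(I, M) = -6*I + 6*M (G(I, M) = 6*(M - I) = -6*I + 6*M)
G(380, L(-9))/(-813180) = (-6*380 + 6*(-13 - 9))/(-813180) = (-2280 + 6*(-22))*(-1/813180) = (-2280 - 132)*(-1/813180) = -2412*(-1/813180) = 201/67765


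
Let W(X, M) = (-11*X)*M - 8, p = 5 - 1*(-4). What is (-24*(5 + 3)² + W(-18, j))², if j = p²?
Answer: 210076036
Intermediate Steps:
p = 9 (p = 5 + 4 = 9)
j = 81 (j = 9² = 81)
W(X, M) = -8 - 11*M*X (W(X, M) = -11*M*X - 8 = -8 - 11*M*X)
(-24*(5 + 3)² + W(-18, j))² = (-24*(5 + 3)² + (-8 - 11*81*(-18)))² = (-24*8² + (-8 + 16038))² = (-24*64 + 16030)² = (-1536 + 16030)² = 14494² = 210076036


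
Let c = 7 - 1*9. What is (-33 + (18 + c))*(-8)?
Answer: 136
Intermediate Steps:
c = -2 (c = 7 - 9 = -2)
(-33 + (18 + c))*(-8) = (-33 + (18 - 2))*(-8) = (-33 + 16)*(-8) = -17*(-8) = 136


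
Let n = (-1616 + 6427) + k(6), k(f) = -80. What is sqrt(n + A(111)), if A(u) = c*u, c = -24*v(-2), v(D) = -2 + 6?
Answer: 5*I*sqrt(237) ≈ 76.974*I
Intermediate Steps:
v(D) = 4
n = 4731 (n = (-1616 + 6427) - 80 = 4811 - 80 = 4731)
c = -96 (c = -24*4 = -96)
A(u) = -96*u
sqrt(n + A(111)) = sqrt(4731 - 96*111) = sqrt(4731 - 10656) = sqrt(-5925) = 5*I*sqrt(237)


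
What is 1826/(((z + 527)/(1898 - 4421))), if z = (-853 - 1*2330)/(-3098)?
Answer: -14272479804/1635829 ≈ -8724.9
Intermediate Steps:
z = 3183/3098 (z = (-853 - 2330)*(-1/3098) = -3183*(-1/3098) = 3183/3098 ≈ 1.0274)
1826/(((z + 527)/(1898 - 4421))) = 1826/(((3183/3098 + 527)/(1898 - 4421))) = 1826/(((1635829/3098)/(-2523))) = 1826/(((1635829/3098)*(-1/2523))) = 1826/(-1635829/7816254) = 1826*(-7816254/1635829) = -14272479804/1635829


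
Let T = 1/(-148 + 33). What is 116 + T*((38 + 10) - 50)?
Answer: 13342/115 ≈ 116.02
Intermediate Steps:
T = -1/115 (T = 1/(-115) = -1/115 ≈ -0.0086956)
116 + T*((38 + 10) - 50) = 116 - ((38 + 10) - 50)/115 = 116 - (48 - 50)/115 = 116 - 1/115*(-2) = 116 + 2/115 = 13342/115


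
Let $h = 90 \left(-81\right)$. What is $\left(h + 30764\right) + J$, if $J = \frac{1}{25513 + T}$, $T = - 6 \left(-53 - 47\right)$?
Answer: $\frac{612976563}{26113} \approx 23474.0$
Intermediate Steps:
$T = 600$ ($T = \left(-6\right) \left(-100\right) = 600$)
$h = -7290$
$J = \frac{1}{26113}$ ($J = \frac{1}{25513 + 600} = \frac{1}{26113} \approx 3.8295 \cdot 10^{-5}$)
$\left(h + 30764\right) + J = \left(-7290 + 30764\right) + \frac{1}{26113} = 23474 + \frac{1}{26113} = \frac{612976563}{26113}$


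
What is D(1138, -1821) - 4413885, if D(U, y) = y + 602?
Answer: -4415104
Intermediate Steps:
D(U, y) = 602 + y
D(1138, -1821) - 4413885 = (602 - 1821) - 4413885 = -1219 - 4413885 = -4415104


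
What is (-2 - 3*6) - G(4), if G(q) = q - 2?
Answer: -22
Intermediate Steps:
G(q) = -2 + q
(-2 - 3*6) - G(4) = (-2 - 3*6) - (-2 + 4) = (-2 - 18) - 1*2 = -20 - 2 = -22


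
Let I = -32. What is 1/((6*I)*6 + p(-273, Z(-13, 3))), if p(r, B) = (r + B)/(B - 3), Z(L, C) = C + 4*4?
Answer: -8/9343 ≈ -0.00085626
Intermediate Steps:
Z(L, C) = 16 + C (Z(L, C) = C + 16 = 16 + C)
p(r, B) = (B + r)/(-3 + B)
1/((6*I)*6 + p(-273, Z(-13, 3))) = 1/((6*(-32))*6 + ((16 + 3) - 273)/(-3 + (16 + 3))) = 1/(-192*6 + (19 - 273)/(-3 + 19)) = 1/(-1152 - 254/16) = 1/(-1152 + (1/16)*(-254)) = 1/(-1152 - 127/8) = 1/(-9343/8) = -8/9343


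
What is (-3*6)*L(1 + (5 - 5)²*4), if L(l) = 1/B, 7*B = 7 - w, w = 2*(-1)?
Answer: -14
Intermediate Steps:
w = -2
B = 9/7 (B = (7 - 1*(-2))/7 = (7 + 2)/7 = (⅐)*9 = 9/7 ≈ 1.2857)
L(l) = 7/9 (L(l) = 1/(9/7) = 7/9)
(-3*6)*L(1 + (5 - 5)²*4) = -3*6*(7/9) = -18*7/9 = -14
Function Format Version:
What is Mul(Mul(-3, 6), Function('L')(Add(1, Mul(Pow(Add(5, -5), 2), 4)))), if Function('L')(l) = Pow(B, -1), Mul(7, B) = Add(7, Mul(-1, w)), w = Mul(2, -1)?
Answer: -14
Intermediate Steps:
w = -2
B = Rational(9, 7) (B = Mul(Rational(1, 7), Add(7, Mul(-1, -2))) = Mul(Rational(1, 7), Add(7, 2)) = Mul(Rational(1, 7), 9) = Rational(9, 7) ≈ 1.2857)
Function('L')(l) = Rational(7, 9) (Function('L')(l) = Pow(Rational(9, 7), -1) = Rational(7, 9))
Mul(Mul(-3, 6), Function('L')(Add(1, Mul(Pow(Add(5, -5), 2), 4)))) = Mul(Mul(-3, 6), Rational(7, 9)) = Mul(-18, Rational(7, 9)) = -14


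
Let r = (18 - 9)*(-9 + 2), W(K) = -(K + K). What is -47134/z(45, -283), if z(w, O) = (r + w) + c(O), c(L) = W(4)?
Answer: 23567/13 ≈ 1812.8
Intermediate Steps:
W(K) = -2*K
c(L) = -8 (c(L) = -2*4 = -8)
r = -63 (r = 9*(-7) = -63)
z(w, O) = -71 + w (z(w, O) = (-63 + w) - 8 = -71 + w)
-47134/z(45, -283) = -47134/(-71 + 45) = -47134/(-26) = -47134*(-1/26) = 23567/13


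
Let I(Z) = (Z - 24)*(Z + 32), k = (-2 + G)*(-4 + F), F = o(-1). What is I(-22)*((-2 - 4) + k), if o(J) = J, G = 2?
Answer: 2760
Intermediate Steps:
F = -1
k = 0 (k = (-2 + 2)*(-4 - 1) = 0*(-5) = 0)
I(Z) = (-24 + Z)*(32 + Z)
I(-22)*((-2 - 4) + k) = (-768 + (-22)² + 8*(-22))*((-2 - 4) + 0) = (-768 + 484 - 176)*(-6 + 0) = -460*(-6) = 2760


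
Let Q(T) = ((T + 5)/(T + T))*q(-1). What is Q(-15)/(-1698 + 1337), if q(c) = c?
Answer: 1/1083 ≈ 0.00092336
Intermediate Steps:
Q(T) = -(5 + T)/(2*T) (Q(T) = ((T + 5)/(T + T))*(-1) = ((5 + T)/((2*T)))*(-1) = ((5 + T)*(1/(2*T)))*(-1) = ((5 + T)/(2*T))*(-1) = -(5 + T)/(2*T))
Q(-15)/(-1698 + 1337) = ((1/2)*(-5 - 1*(-15))/(-15))/(-1698 + 1337) = ((1/2)*(-1/15)*(-5 + 15))/(-361) = -(-1)*10/(722*15) = -1/361*(-1/3) = 1/1083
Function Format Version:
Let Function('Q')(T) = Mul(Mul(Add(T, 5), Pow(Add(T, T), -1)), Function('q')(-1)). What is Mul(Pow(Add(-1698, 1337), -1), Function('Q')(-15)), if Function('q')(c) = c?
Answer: Rational(1, 1083) ≈ 0.00092336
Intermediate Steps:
Function('Q')(T) = Mul(Rational(-1, 2), Pow(T, -1), Add(5, T)) (Function('Q')(T) = Mul(Mul(Add(T, 5), Pow(Add(T, T), -1)), -1) = Mul(Mul(Add(5, T), Pow(Mul(2, T), -1)), -1) = Mul(Mul(Add(5, T), Mul(Rational(1, 2), Pow(T, -1))), -1) = Mul(Mul(Rational(1, 2), Pow(T, -1), Add(5, T)), -1) = Mul(Rational(-1, 2), Pow(T, -1), Add(5, T)))
Mul(Pow(Add(-1698, 1337), -1), Function('Q')(-15)) = Mul(Pow(Add(-1698, 1337), -1), Mul(Rational(1, 2), Pow(-15, -1), Add(-5, Mul(-1, -15)))) = Mul(Pow(-361, -1), Mul(Rational(1, 2), Rational(-1, 15), Add(-5, 15))) = Mul(Rational(-1, 361), Mul(Rational(1, 2), Rational(-1, 15), 10)) = Mul(Rational(-1, 361), Rational(-1, 3)) = Rational(1, 1083)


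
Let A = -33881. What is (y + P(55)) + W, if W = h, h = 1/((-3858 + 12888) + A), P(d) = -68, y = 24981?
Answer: 619112962/24851 ≈ 24913.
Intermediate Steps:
h = -1/24851 (h = 1/((-3858 + 12888) - 33881) = 1/(9030 - 33881) = 1/(-24851) = -1/24851 ≈ -4.0240e-5)
W = -1/24851 ≈ -4.0240e-5
(y + P(55)) + W = (24981 - 68) - 1/24851 = 24913 - 1/24851 = 619112962/24851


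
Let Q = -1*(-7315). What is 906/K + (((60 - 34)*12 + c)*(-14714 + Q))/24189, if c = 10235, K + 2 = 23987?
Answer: -207966844219/64463685 ≈ -3226.1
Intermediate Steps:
K = 23985 (K = -2 + 23987 = 23985)
Q = 7315
906/K + (((60 - 34)*12 + c)*(-14714 + Q))/24189 = 906/23985 + (((60 - 34)*12 + 10235)*(-14714 + 7315))/24189 = 906*(1/23985) + ((26*12 + 10235)*(-7399))*(1/24189) = 302/7995 + ((312 + 10235)*(-7399))*(1/24189) = 302/7995 + (10547*(-7399))*(1/24189) = 302/7995 - 78037253*1/24189 = 302/7995 - 78037253/24189 = -207966844219/64463685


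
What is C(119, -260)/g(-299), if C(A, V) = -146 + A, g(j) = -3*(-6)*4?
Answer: -3/8 ≈ -0.37500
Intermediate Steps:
g(j) = 72 (g(j) = 18*4 = 72)
C(119, -260)/g(-299) = (-146 + 119)/72 = -27*1/72 = -3/8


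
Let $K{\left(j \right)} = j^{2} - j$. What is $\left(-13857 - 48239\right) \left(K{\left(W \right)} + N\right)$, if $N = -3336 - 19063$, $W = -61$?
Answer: $1156041232$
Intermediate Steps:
$N = -22399$
$\left(-13857 - 48239\right) \left(K{\left(W \right)} + N\right) = \left(-13857 - 48239\right) \left(- 61 \left(-1 - 61\right) - 22399\right) = - 62096 \left(\left(-61\right) \left(-62\right) - 22399\right) = - 62096 \left(3782 - 22399\right) = \left(-62096\right) \left(-18617\right) = 1156041232$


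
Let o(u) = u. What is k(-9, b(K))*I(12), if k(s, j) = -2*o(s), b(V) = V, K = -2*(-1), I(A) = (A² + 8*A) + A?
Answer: 4536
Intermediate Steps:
I(A) = A² + 9*A
K = 2
k(s, j) = -2*s
k(-9, b(K))*I(12) = (-2*(-9))*(12*(9 + 12)) = 18*(12*21) = 18*252 = 4536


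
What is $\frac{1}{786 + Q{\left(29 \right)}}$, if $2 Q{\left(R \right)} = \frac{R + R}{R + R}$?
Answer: $\frac{2}{1573} \approx 0.0012715$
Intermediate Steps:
$Q{\left(R \right)} = \frac{1}{2}$ ($Q{\left(R \right)} = \frac{\left(R + R\right) \frac{1}{R + R}}{2} = \frac{2 R \frac{1}{2 R}}{2} = \frac{1}{2} \cdot 1 = \frac{1}{2}$)
$\frac{1}{786 + Q{\left(29 \right)}} = \frac{1}{786 + \frac{1}{2}} = \frac{1}{\frac{1573}{2}} = \frac{2}{1573}$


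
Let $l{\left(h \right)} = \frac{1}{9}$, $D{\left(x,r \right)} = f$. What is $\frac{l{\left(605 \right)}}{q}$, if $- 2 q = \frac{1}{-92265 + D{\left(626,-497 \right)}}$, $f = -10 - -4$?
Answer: $\frac{61514}{3} \approx 20505.0$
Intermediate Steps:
$f = -6$ ($f = -10 + 4 = -6$)
$D{\left(x,r \right)} = -6$
$q = \frac{1}{184542}$ ($q = - \frac{1}{2 \left(-92265 - 6\right)} = - \frac{1}{2 \left(-92271\right)} = \left(- \frac{1}{2}\right) \left(- \frac{1}{92271}\right) = \frac{1}{184542} \approx 5.4188 \cdot 10^{-6}$)
$l{\left(h \right)} = \frac{1}{9}$
$\frac{l{\left(605 \right)}}{q} = \frac{\frac{1}{\frac{1}{184542}}}{9} = \frac{1}{9} \cdot 184542 = \frac{61514}{3}$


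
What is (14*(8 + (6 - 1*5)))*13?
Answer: 1638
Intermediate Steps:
(14*(8 + (6 - 1*5)))*13 = (14*(8 + (6 - 5)))*13 = (14*(8 + 1))*13 = (14*9)*13 = 126*13 = 1638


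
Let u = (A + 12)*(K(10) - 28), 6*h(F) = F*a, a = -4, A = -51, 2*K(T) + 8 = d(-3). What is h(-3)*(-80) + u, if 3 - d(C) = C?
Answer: 971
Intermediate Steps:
d(C) = 3 - C
K(T) = -1 (K(T) = -4 + (3 - 1*(-3))/2 = -4 + (3 + 3)/2 = -4 + (½)*6 = -4 + 3 = -1)
h(F) = -2*F/3 (h(F) = (F*(-4))/6 = (-4*F)/6 = -2*F/3)
u = 1131 (u = (-51 + 12)*(-1 - 28) = -39*(-29) = 1131)
h(-3)*(-80) + u = -⅔*(-3)*(-80) + 1131 = 2*(-80) + 1131 = -160 + 1131 = 971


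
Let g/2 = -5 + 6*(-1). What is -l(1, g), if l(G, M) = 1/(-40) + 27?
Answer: -1079/40 ≈ -26.975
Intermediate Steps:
g = -22 (g = 2*(-5 + 6*(-1)) = 2*(-5 - 6) = 2*(-11) = -22)
l(G, M) = 1079/40 (l(G, M) = -1/40 + 27 = 1079/40)
-l(1, g) = -1*1079/40 = -1079/40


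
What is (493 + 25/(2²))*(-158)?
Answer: -157763/2 ≈ -78882.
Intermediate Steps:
(493 + 25/(2²))*(-158) = (493 + 25/4)*(-158) = (1997/4)*(-158) = -157763/2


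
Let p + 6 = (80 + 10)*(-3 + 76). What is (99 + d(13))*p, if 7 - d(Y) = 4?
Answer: 669528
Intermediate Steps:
d(Y) = 3 (d(Y) = 7 - 1*4 = 7 - 4 = 3)
p = 6564 (p = -6 + (80 + 10)*(-3 + 76) = -6 + 90*73 = -6 + 6570 = 6564)
(99 + d(13))*p = (99 + 3)*6564 = 102*6564 = 669528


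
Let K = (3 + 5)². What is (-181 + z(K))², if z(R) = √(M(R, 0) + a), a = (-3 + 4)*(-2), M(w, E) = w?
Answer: (181 - √62)² ≈ 29973.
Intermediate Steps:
a = -2 (a = 1*(-2) = -2)
K = 64 (K = 8² = 64)
z(R) = √(-2 + R) (z(R) = √(R - 2) = √(-2 + R))
(-181 + z(K))² = (-181 + √(-2 + 64))² = (-181 + √62)²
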